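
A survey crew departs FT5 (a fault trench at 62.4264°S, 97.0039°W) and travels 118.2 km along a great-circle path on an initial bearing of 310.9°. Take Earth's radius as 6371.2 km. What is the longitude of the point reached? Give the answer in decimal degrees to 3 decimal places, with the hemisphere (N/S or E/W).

δ = d/R = 118.2/6371.2 = 0.018552 rad
φ₂ = arcsin(sin φ₁ cos δ + cos φ₁ sin δ cos θ)
   = arcsin(-0.88642·0.99983 + 0.46289·0.01855·0.65474) = -61.71992°
λ₂ = λ₁ + atan2(sin θ sin δ cos φ₁, cos δ − sin φ₁ sin φ₂) = -98.69986°

98.700°W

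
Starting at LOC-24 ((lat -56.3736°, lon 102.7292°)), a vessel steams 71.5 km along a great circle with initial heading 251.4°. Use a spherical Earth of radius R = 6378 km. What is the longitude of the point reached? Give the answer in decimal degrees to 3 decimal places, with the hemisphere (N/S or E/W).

δ = d/R = 71.5/6378 = 0.011210 rad
φ₂ = arcsin(sin φ₁ cos δ + cos φ₁ sin δ cos θ)
   = arcsin(-0.83267·0.99994 + 0.55378·0.01121·-0.31896) = -56.57358°
λ₂ = λ₁ + atan2(sin θ sin δ cos φ₁, cos δ − sin φ₁ sin φ₂) = 101.62406°

101.624°E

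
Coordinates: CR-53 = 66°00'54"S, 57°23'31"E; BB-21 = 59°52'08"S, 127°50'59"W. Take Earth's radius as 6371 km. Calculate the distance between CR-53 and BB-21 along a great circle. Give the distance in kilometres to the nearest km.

6011 km

CR-53: φ = -66.01500°, λ = +57.39194°
BB-21: φ = -59.86889°, λ = -127.84972°
Δφ = 6.1461°,  Δλ = 174.7583°
a = sin²(Δφ/2) + cos φ₁ cos φ₂ sin²(Δλ/2) = 0.206501
c = 2·arcsin(√a) = 0.943451 rad = 54.0557°
d = R·c = 6371 × 0.943451 = 6010.7 km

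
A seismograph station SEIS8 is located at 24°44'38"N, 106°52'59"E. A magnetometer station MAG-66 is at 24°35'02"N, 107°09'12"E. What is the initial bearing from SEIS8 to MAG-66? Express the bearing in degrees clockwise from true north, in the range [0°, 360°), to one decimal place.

SEIS8: φ = +24.74389°, λ = +106.88306°
MAG-66: φ = +24.58389°, λ = +107.15333°
Δλ = 0.2703°
y = sin Δλ · cos φ₂ = 0.004290
x = cos φ₁ sin φ₂ − sin φ₁ cos φ₂ cos Δλ = -0.002788
θ = atan2(y, x) = 123.0242° → 123.0242° (mod 360°)

123.0°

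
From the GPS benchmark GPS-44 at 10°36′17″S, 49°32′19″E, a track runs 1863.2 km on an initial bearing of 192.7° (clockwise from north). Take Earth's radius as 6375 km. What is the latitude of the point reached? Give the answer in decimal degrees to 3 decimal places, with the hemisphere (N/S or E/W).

26.904°S

GPS-44: φ = -10.60472°, λ = +49.53861°
δ = d/R = 1863.2/6375 = 0.292267 rad
φ₂ = arcsin(sin φ₁ cos δ + cos φ₁ sin δ cos θ)
   = arcsin(-0.18403·0.95759 + 0.98292·0.28812·-0.97553) = -26.90432°
λ₂ = λ₁ + atan2(sin θ sin δ cos φ₁, cos δ − sin φ₁ sin φ₂) = 45.46540°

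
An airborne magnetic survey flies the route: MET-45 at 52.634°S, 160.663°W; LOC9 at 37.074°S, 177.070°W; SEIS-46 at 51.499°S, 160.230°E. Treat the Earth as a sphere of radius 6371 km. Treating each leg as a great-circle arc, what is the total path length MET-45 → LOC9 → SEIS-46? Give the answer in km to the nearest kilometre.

4547 km

MET-45→LOC9: c = 0.337359 rad, d = 2149.31 km
LOC9→SEIS-46: c = 0.376383 rad, d = 2397.94 km
Total = 2149.31 + 2397.94 = 4547.25 km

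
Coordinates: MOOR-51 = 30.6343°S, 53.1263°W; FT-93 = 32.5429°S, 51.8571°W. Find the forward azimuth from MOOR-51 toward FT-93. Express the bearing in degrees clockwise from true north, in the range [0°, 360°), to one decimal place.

Δλ = 1.2692°
y = sin Δλ · cos φ₂ = 0.018672
x = cos φ₁ sin φ₂ − sin φ₁ cos φ₂ cos Δλ = -0.033411
θ = atan2(y, x) = 150.8005° → 150.8005° (mod 360°)

150.8°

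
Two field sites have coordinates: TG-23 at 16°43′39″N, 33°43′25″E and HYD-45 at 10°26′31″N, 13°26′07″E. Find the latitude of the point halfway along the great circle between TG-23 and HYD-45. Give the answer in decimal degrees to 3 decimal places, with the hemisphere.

13.792°N

TG-23: φ = +16.72750°, λ = +33.72361°
HYD-45: φ = +10.44194°, λ = +13.43528°
Bx = cos φ₂ cos Δλ = 0.922426,  By = cos φ₂ sin Δλ = -0.341002
φₘ = atan2(sin φ₁ + sin φ₂, √((cos φ₁ + Bx)² + By²)) = 13.79224°
λₘ = λ₁ + atan2(By, cos φ₁ + Bx) = 23.44343°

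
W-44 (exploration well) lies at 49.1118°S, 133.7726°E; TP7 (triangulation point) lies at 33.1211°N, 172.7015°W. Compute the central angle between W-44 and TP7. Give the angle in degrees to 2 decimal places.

95.00°

Δφ = 82.2329°,  Δλ = 53.5259°
a = sin²(Δφ/2) + cos φ₁ cos φ₂ sin²(Δλ/2) = 0.543591
c = 2·arcsin(√a) = 1.658089 rad = 95.0015°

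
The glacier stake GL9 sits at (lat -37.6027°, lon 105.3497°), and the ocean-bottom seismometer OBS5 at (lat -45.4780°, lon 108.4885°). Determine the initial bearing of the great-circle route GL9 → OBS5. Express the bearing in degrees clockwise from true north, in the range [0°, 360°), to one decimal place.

164.4°

Δλ = 3.1388°
y = sin Δλ · cos φ₂ = 0.038393
x = cos φ₁ sin φ₂ − sin φ₁ cos φ₂ cos Δλ = -0.137659
θ = atan2(y, x) = 164.4162° → 164.4162° (mod 360°)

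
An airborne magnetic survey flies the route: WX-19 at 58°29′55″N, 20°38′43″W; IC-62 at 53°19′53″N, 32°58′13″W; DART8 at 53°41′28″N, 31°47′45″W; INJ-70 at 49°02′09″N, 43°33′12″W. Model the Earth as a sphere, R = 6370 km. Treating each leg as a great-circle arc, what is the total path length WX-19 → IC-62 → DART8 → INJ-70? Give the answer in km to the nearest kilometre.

2009 km

WX-19: φ = +58.49861°, λ = -20.64528°
IC-62: φ = +53.33139°, λ = -32.97028°
DART8: φ = +53.69111°, λ = -31.79583°
INJ-70: φ = +49.03583°, λ = -43.55333°
WX-19→IC-62: c = 0.150179 rad, d = 956.64 km
IC-62→DART8: c = 0.013711 rad, d = 87.34 km
DART8→INJ-70: c = 0.151431 rad, d = 964.62 km
Total = 956.64 + 87.34 + 964.62 = 2008.60 km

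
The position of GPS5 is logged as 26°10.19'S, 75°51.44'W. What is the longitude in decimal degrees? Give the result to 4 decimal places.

75° + 51.44′/60 = 75 + 0.85733 = 75.8573°

75.8573°W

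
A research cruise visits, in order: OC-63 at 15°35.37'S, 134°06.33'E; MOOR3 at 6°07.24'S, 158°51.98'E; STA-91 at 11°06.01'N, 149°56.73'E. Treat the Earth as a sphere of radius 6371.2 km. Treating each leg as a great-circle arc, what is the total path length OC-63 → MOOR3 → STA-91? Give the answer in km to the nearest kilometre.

5052 km

OC-63: φ = -15.58950°, λ = +134.10550°
MOOR3: φ = -6.12067°, λ = +158.86633°
STA-91: φ = +11.10017°, λ = +149.94550°
OC-63→MOOR3: c = 0.454852 rad, d = 2897.95 km
MOOR3→STA-91: c = 0.338155 rad, d = 2154.45 km
Total = 2897.95 + 2154.45 = 5052.41 km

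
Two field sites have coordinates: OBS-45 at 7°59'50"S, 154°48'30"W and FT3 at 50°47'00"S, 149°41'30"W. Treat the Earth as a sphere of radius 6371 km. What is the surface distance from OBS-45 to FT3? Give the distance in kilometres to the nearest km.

4781 km

OBS-45: φ = -7.99722°, λ = -154.80833°
FT3: φ = -50.78333°, λ = -149.69167°
Δφ = -42.7861°,  Δλ = 5.1167°
a = sin²(Δφ/2) + cos φ₁ cos φ₂ sin²(Δλ/2) = 0.134300
c = 2·arcsin(√a) = 0.750424 rad = 42.9961°
d = R·c = 6371 × 0.750424 = 4781.0 km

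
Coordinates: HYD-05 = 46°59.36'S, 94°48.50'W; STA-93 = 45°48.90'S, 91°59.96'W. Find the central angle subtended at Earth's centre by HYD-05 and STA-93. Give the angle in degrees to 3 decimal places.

HYD-05: φ = -46.98933°, λ = -94.80833°
STA-93: φ = -45.81500°, λ = -91.99933°
Δφ = 1.1743°,  Δλ = 2.8090°
a = sin²(Δφ/2) + cos φ₁ cos φ₂ sin²(Δλ/2) = 0.000391
c = 2·arcsin(√a) = 0.039532 rad = 2.2650°

2.265°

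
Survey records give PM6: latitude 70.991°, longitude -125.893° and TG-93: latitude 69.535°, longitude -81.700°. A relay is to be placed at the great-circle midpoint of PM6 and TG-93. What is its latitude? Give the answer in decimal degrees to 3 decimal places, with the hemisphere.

Bx = cos φ₂ cos Δλ = 0.250687,  By = cos φ₂ sin Δλ = 0.243723
φₘ = atan2(sin φ₁ + sin φ₂, √((cos φ₁ + Bx)² + By²)) = 71.60994°
λₘ = λ₁ + atan2(By, cos φ₁ + Bx) = -102.97273°

71.610°N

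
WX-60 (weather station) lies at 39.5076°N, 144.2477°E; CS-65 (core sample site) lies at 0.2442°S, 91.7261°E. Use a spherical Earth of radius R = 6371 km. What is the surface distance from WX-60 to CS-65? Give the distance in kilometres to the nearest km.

6914 km

Δφ = -39.7518°,  Δλ = -52.5216°
a = sin²(Δφ/2) + cos φ₁ cos φ₂ sin²(Δλ/2) = 0.266631
c = 2·arcsin(√a) = 1.085198 rad = 62.1773°
d = R·c = 6371 × 1.085198 = 6913.8 km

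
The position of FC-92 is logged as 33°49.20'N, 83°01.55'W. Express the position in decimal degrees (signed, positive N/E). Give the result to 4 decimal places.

lat: 33.8200° N → +33.8200°
lon: 83.0258° W → -83.0258°

+33.8200°, -83.0258°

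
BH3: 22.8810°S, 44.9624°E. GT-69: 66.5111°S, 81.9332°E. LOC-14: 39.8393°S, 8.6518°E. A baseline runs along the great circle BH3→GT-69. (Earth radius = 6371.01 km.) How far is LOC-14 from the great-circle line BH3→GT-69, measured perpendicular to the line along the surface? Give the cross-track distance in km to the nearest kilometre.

3648 km

δ₁₃ = central angle BH3→LOC-14 = 0.610872 rad  (haversine)
θ₁₃ = bearing BH3→LOC-14 = 232.440°,  θ₁₂ = bearing BH3→GT-69 = 161.614°
dₓₜ = R·arcsin(sin δ₁₃ · sin(θ₁₃ − θ₁₂)) = 6371.01·arcsin(0.57358·sin(70.826°)) = 3647.620 km
|dₓₜ| = 3647.620 km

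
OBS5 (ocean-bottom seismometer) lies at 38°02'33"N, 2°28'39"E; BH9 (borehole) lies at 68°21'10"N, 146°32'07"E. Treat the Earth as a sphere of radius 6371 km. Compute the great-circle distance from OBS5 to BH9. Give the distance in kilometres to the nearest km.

OBS5: φ = +38.04250°, λ = +2.47750°
BH9: φ = +68.35278°, λ = +146.53528°
Δφ = 30.3103°,  Δλ = 144.0578°
a = sin²(Δφ/2) + cos φ₁ cos φ₂ sin²(Δλ/2) = 0.331213
c = 2·arcsin(√a) = 1.226457 rad = 70.2708°
d = R·c = 6371 × 1.226457 = 7813.8 km

7814 km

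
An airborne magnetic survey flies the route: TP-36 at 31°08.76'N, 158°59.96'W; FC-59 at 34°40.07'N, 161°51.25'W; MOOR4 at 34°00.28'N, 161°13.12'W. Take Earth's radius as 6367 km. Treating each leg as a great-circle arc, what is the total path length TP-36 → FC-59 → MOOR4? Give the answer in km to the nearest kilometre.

567 km

TP-36: φ = +31.14600°, λ = -158.99933°
FC-59: φ = +34.66783°, λ = -161.85417°
MOOR4: φ = +34.00467°, λ = -161.21867°
TP-36→FC-59: c = 0.074343 rad, d = 473.34 km
FC-59→MOOR4: c = 0.014760 rad, d = 93.97 km
Total = 473.34 + 93.97 = 567.31 km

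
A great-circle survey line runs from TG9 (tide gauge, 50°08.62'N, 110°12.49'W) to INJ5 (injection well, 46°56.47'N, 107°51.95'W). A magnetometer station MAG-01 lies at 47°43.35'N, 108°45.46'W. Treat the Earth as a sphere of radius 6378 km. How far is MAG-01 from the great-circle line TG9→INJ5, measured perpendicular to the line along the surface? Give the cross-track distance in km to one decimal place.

TG9: φ = +50.14367°, λ = -110.20817°
INJ5: φ = +46.94117°, λ = -107.86583°
MAG-01: φ = +47.72250°, λ = -108.75767°
δ₁₃ = central angle TG9→MAG-01 = 0.045410 rad  (haversine)
θ₁₃ = bearing TG9→MAG-01 = 157.968°,  θ₁₂ = bearing TG9→INJ5 = 153.278°
dₓₜ = R·arcsin(sin δ₁₃ · sin(θ₁₃ − θ₁₂)) = 6378·arcsin(0.04539·sin(4.690°)) = 23.672 km
|dₓₜ| = 23.672 km

23.7 km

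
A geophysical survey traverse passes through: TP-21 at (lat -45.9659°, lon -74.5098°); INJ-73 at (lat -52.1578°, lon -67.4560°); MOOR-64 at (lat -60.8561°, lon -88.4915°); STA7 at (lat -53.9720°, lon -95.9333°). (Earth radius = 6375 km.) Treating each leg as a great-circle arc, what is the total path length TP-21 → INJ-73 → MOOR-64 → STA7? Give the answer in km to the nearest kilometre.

TP-21→INJ-73: c = 0.134722 rad, d = 858.85 km
INJ-73→MOOR-64: c = 0.251309 rad, d = 1602.10 km
MOOR-64→STA7: c = 0.138835 rad, d = 885.07 km
Total = 858.85 + 1602.10 + 885.07 = 3346.02 km

3346 km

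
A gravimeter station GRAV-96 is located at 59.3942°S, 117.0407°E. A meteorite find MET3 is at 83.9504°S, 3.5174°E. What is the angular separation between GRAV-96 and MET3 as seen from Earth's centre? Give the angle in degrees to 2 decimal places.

Δφ = -24.5562°,  Δλ = -113.5233°
a = sin²(Δφ/2) + cos φ₁ cos φ₂ sin²(Δλ/2) = 0.082759
c = 2·arcsin(√a) = 0.583605 rad = 33.4381°

33.44°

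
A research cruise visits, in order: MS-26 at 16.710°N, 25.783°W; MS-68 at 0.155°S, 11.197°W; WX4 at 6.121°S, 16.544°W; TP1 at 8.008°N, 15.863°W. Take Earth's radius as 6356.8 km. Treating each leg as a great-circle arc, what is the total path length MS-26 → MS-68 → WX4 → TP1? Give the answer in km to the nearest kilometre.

MS-26→MS-68: c = 0.386795 rad, d = 2458.78 km
MS-68→WX4: c = 0.139705 rad, d = 888.07 km
WX4→TP1: c = 0.246882 rad, d = 1569.38 km
Total = 2458.78 + 888.07 + 1569.38 = 4916.23 km

4916 km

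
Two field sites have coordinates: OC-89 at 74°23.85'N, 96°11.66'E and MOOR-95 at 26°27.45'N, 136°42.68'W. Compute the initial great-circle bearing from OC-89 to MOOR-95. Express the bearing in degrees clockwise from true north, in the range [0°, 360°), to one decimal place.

48.1°

OC-89: φ = +74.39750°, λ = +96.19433°
MOOR-95: φ = +26.45750°, λ = -136.71133°
Δλ = 127.0943°
y = sin Δλ · cos φ₂ = 0.714102
x = cos φ₁ sin φ₂ − sin φ₁ cos φ₂ cos Δλ = 0.639895
θ = atan2(y, x) = 48.1370° → 48.1370° (mod 360°)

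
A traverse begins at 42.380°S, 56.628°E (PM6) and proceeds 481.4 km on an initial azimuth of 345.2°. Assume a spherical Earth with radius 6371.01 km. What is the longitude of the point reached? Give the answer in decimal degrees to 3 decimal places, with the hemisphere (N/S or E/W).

δ = d/R = 481.4/6371.01 = 0.075561 rad
φ₂ = arcsin(sin φ₁ cos δ + cos φ₁ sin δ cos θ)
   = arcsin(-0.67404·0.99715 + 0.73869·0.07549·0.96682) = -38.18540°
λ₂ = λ₁ + atan2(sin θ sin δ cos φ₁, cos δ − sin φ₁ sin φ₂) = 55.22222°

55.222°E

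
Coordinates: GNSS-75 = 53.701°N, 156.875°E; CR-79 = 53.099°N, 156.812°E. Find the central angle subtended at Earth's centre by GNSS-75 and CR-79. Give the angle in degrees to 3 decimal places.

Δφ = -0.6020°,  Δλ = -0.0630°
a = sin²(Δφ/2) + cos φ₁ cos φ₂ sin²(Δλ/2) = 0.000028
c = 2·arcsin(√a) = 0.010527 rad = 0.6032°

0.603°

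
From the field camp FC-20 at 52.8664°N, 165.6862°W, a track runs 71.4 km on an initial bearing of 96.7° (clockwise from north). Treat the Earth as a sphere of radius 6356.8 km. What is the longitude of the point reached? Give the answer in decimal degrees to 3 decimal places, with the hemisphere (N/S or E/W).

164.629°W

δ = d/R = 71.4/6356.8 = 0.011232 rad
φ₂ = arcsin(sin φ₁ cos δ + cos φ₁ sin δ cos θ)
   = arcsin(0.79723·0.99994 + 0.60368·0.01123·-0.11667) = 52.78662°
λ₂ = λ₁ + atan2(sin θ sin δ cos φ₁, cos δ − sin φ₁ sin φ₂) = -164.62933°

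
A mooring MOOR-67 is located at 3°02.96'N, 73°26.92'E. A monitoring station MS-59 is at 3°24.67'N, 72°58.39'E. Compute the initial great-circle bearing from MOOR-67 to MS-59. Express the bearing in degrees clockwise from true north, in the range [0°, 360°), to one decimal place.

MOOR-67: φ = +3.04933°, λ = +73.44867°
MS-59: φ = +3.41117°, λ = +72.97317°
Δλ = -0.4755°
y = sin Δλ · cos φ₂ = -0.008284
x = cos φ₁ sin φ₂ − sin φ₁ cos φ₂ cos Δλ = 0.006317
θ = atan2(y, x) = -52.6734° → 307.3266° (mod 360°)

307.3°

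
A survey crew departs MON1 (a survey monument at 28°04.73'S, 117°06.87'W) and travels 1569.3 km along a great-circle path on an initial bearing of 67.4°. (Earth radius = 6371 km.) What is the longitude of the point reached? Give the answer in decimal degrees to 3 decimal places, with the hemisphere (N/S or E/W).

103.068°W

MON1: φ = -28.07883°, λ = -117.11450°
δ = d/R = 1569.3/6371 = 0.246319 rad
φ₂ = arcsin(sin φ₁ cos δ + cos φ₁ sin δ cos θ)
   = arcsin(-0.47069·0.96982 + 0.88230·0.24384·0.38430) = -21.95035°
λ₂ = λ₁ + atan2(sin θ sin δ cos φ₁, cos δ − sin φ₁ sin φ₂) = -103.06819°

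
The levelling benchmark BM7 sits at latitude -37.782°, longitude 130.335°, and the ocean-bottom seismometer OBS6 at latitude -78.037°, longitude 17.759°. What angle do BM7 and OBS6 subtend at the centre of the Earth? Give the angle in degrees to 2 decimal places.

57.56°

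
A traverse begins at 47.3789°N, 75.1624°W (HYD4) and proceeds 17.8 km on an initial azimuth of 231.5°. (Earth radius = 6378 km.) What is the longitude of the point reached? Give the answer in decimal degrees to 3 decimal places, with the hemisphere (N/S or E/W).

75.347°W

δ = d/R = 17.8/6378 = 0.002791 rad
φ₂ = arcsin(sin φ₁ cos δ + cos φ₁ sin δ cos θ)
   = arcsin(0.73585·1.00000 + 0.67715·0.00279·-0.62251) = 47.27921°
λ₂ = λ₁ + atan2(sin θ sin δ cos φ₁, cos δ − sin φ₁ sin φ₂) = -75.34686°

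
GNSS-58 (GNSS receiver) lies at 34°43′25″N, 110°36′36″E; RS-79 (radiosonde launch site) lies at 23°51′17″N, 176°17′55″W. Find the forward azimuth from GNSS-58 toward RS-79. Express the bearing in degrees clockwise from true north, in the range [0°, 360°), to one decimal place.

GNSS-58: φ = +34.72361°, λ = +110.61000°
RS-79: φ = +23.85472°, λ = -176.29861°
Δλ = 73.0914°
y = sin Δλ · cos φ₂ = 0.875037
x = cos φ₁ sin φ₂ − sin φ₁ cos φ₂ cos Δλ = 0.180877
θ = atan2(y, x) = 78.3210° → 78.3210° (mod 360°)

78.3°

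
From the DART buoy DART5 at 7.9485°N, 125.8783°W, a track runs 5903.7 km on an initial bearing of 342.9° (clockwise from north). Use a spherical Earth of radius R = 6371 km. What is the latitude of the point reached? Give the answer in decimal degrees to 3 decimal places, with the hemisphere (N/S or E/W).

57.136°N

δ = d/R = 5903.7/6371 = 0.926652 rad
φ₂ = arcsin(sin φ₁ cos δ + cos φ₁ sin δ cos θ)
   = arcsin(0.13828·0.60051 + 0.99039·0.79961·0.95579) = 57.13630°
λ₂ = λ₁ + atan2(sin θ sin δ cos φ₁, cos δ − sin φ₁ sin φ₂) = -151.55451°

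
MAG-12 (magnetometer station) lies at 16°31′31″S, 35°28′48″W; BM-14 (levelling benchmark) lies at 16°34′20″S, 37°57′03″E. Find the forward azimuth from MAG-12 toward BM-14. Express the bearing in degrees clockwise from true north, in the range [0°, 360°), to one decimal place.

102.0°

MAG-12: φ = -16.52528°, λ = -35.48000°
BM-14: φ = -16.57222°, λ = +37.95083°
Δλ = 73.4308°
y = sin Δλ · cos φ₂ = 0.918662
x = cos φ₁ sin φ₂ − sin φ₁ cos φ₂ cos Δλ = -0.195698
θ = atan2(y, x) = 102.0257° → 102.0257° (mod 360°)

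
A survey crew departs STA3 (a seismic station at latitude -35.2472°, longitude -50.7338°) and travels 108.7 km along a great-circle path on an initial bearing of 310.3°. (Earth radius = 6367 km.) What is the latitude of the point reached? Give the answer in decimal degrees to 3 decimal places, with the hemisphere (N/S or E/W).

34.611°S

δ = d/R = 108.7/6367 = 0.017072 rad
φ₂ = arcsin(sin φ₁ cos δ + cos φ₁ sin δ cos θ)
   = arcsin(-0.57711·0.99985 + 0.81667·0.01707·0.64679) = -34.61114°
λ₂ = λ₁ + atan2(sin θ sin δ cos φ₁, cos δ − sin φ₁ sin φ₂) = -51.64023°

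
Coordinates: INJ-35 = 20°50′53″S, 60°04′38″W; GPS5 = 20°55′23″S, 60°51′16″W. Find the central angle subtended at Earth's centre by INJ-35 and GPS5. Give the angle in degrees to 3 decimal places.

0.730°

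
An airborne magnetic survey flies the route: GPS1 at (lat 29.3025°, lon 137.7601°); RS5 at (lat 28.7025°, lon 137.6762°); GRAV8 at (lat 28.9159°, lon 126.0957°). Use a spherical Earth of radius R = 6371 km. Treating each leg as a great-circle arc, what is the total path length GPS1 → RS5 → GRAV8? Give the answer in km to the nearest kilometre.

GPS1→RS5: c = 0.010550 rad, d = 67.21 km
RS5→GRAV8: c = 0.177070 rad, d = 1128.12 km
Total = 67.21 + 1128.12 = 1195.33 km

1195 km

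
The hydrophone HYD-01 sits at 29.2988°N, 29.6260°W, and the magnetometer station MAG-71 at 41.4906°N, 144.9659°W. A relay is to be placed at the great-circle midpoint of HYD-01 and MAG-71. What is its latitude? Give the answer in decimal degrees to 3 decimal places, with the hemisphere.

Bx = cos φ₂ cos Δλ = -0.320590,  By = cos φ₂ sin Δλ = -0.676993
φₘ = atan2(sin φ₁ + sin φ₂, √((cos φ₁ + Bx)² + By²)) = 52.83539°
λₘ = λ₁ + atan2(By, cos φ₁ + Bx) = -80.45918°

52.835°N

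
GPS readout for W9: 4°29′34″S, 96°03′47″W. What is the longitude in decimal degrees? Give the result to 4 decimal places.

96° + 3′/60 + 47″/3600 = 96 + 0.05000 + 0.01306 = 96.0631°

96.0631°W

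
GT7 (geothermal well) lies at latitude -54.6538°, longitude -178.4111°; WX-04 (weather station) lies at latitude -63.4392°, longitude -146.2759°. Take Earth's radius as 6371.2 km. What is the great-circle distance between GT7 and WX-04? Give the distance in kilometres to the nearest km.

Δφ = -8.7854°,  Δλ = 32.1352°
a = sin²(Δφ/2) + cos φ₁ cos φ₂ sin²(Δλ/2) = 0.025682
c = 2·arcsin(√a) = 0.321900 rad = 18.4435°
d = R·c = 6371.2 × 0.321900 = 2050.9 km

2051 km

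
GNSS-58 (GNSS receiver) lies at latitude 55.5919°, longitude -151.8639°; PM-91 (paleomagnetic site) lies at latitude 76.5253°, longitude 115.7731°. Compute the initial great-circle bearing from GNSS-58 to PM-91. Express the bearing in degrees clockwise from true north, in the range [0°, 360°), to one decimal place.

Δλ = -92.3630°
y = sin Δλ · cos φ₂ = -0.232818
x = cos φ₁ sin φ₂ − sin φ₁ cos φ₂ cos Δλ = 0.557455
θ = atan2(y, x) = -22.6676° → 337.3324° (mod 360°)

337.3°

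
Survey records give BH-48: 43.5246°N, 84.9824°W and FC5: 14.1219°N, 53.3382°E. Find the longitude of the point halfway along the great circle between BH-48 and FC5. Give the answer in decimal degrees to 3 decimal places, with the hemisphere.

4.949°E

Bx = cos φ₂ cos Δλ = -0.724306,  By = cos φ₂ sin Δλ = 0.644866
φₘ = atan2(sin φ₁ + sin φ₂, √((cos φ₁ + Bx)² + By²)) = 55.33873°
λₘ = λ₁ + atan2(By, cos φ₁ + Bx) = 4.94892°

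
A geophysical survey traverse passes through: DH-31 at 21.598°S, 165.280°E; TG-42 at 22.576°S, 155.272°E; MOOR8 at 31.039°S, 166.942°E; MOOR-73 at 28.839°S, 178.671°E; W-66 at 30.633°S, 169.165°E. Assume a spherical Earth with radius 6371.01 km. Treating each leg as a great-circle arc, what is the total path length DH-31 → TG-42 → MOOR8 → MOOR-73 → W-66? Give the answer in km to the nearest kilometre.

DH-31→TG-42: c = 0.162720 rad, d = 1036.69 km
TG-42→MOOR8: c = 0.233956 rad, d = 1490.54 km
MOOR8→MOOR-73: c = 0.181404 rad, d = 1155.73 km
MOOR-73→W-66: c = 0.147376 rad, d = 938.93 km
Total = 1036.69 + 1490.54 + 1155.73 + 938.93 = 4621.88 km

4622 km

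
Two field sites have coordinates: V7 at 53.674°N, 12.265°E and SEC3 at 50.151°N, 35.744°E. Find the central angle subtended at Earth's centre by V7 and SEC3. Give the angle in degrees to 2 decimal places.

14.83°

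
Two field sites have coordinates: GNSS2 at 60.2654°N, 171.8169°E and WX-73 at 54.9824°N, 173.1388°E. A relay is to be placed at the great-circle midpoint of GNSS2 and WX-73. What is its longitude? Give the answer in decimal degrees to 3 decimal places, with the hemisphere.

Bx = cos φ₂ cos Δλ = 0.573675,  By = cos φ₂ sin Δλ = 0.013238
φₘ = atan2(sin φ₁ + sin φ₂, √((cos φ₁ + Bx)² + By²)) = 57.62561°
λₘ = λ₁ + atan2(By, cos φ₁ + Bx) = 172.52595°

172.526°E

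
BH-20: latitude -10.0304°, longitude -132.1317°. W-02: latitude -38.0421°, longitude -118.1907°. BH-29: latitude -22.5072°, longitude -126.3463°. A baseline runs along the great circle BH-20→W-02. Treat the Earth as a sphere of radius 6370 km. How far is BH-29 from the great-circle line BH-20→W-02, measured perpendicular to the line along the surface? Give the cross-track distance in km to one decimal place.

37.0 km

δ₁₃ = central angle BH-20→BH-29 = 0.238261 rad  (haversine)
θ₁₃ = bearing BH-20→BH-29 = 156.761°,  θ₁₂ = bearing BH-20→W-02 = 158.171°
dₓₜ = R·arcsin(sin δ₁₃ · sin(θ₁₃ − θ₁₂)) = 6370·arcsin(0.23601·sin(-1.411°)) = -37.009 km
|dₓₜ| = 37.009 km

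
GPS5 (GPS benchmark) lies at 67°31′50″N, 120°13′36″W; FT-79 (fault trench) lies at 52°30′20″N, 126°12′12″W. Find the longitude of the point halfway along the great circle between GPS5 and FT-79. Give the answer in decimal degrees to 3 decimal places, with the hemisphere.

123.899°W

GPS5: φ = +67.53056°, λ = -120.22667°
FT-79: φ = +52.50556°, λ = -126.20333°
Bx = cos φ₂ cos Δλ = 0.605376,  By = cos φ₂ sin Δλ = -0.063378
φₘ = atan2(sin φ₁ + sin φ₂, √((cos φ₁ + Bx)² + By²)) = 60.05003°
λₘ = λ₁ + atan2(By, cos φ₁ + Bx) = -123.89866°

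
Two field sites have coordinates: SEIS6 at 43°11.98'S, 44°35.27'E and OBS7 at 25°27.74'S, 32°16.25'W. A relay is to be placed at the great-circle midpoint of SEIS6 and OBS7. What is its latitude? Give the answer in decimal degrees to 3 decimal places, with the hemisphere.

SEIS6: φ = -43.19967°, λ = +44.58783°
OBS7: φ = -25.46233°, λ = -32.27083°
Bx = cos φ₂ cos Δλ = 0.205271,  By = cos φ₂ sin Δλ = -0.879224
φₘ = atan2(sin φ₁ + sin φ₂, √((cos φ₁ + Bx)² + By²)) = -40.98087°
λₘ = λ₁ + atan2(By, cos φ₁ + Bx) = 1.32561°

40.981°S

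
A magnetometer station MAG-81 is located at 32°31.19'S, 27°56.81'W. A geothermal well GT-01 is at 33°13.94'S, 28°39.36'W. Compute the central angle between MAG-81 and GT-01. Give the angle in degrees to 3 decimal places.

0.929°

MAG-81: φ = -32.51983°, λ = -27.94683°
GT-01: φ = -33.23233°, λ = -28.65600°
Δφ = -0.7125°,  Δλ = -0.7092°
a = sin²(Δφ/2) + cos φ₁ cos φ₂ sin²(Δλ/2) = 0.000066
c = 2·arcsin(√a) = 0.016208 rad = 0.9286°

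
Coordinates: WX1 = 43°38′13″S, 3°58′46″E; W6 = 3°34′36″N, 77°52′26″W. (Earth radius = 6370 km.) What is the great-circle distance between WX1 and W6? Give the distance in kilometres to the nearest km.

9628 km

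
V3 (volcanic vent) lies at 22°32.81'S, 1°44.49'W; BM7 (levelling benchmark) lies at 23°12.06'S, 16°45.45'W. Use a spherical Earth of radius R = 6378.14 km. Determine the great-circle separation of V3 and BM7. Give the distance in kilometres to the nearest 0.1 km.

1541.2 km

V3: φ = -22.54683°, λ = -1.74150°
BM7: φ = -23.20100°, λ = -16.75750°
Δφ = -0.6542°,  Δλ = -15.0160°
a = sin²(Δφ/2) + cos φ₁ cos φ₂ sin²(Δλ/2) = 0.014526
c = 2·arcsin(√a) = 0.241632 rad = 13.8445°
d = R·c = 6378.14 × 0.241632 = 1541.2 km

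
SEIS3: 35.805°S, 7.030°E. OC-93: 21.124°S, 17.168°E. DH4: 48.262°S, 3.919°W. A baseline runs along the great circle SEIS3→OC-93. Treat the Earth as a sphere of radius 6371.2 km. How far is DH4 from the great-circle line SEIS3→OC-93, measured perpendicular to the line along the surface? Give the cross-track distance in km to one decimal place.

δ₁₃ = central angle SEIS3→DH4 = 0.259065 rad  (haversine)
θ₁₃ = bearing SEIS3→DH4 = 209.576°,  θ₁₂ = bearing SEIS3→OC-93 = 33.838°
dₓₜ = R·arcsin(sin δ₁₃ · sin(θ₁₃ − θ₁₂)) = 6371.2·arcsin(0.25618·sin(175.739°)) = 121.288 km
|dₓₜ| = 121.288 km

121.3 km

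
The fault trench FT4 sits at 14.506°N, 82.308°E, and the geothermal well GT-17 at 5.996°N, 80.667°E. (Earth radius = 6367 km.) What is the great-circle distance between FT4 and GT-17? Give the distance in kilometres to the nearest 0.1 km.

962.5 km

Δφ = -8.5100°,  Δλ = -1.6410°
a = sin²(Δφ/2) + cos φ₁ cos φ₂ sin²(Δλ/2) = 0.005702
c = 2·arcsin(√a) = 0.151173 rad = 8.6615°
d = R·c = 6367 × 0.151173 = 962.5 km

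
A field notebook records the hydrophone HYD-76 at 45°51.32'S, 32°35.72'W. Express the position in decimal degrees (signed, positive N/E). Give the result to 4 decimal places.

lat: 45.8553° S → -45.8553°
lon: 32.5953° W → -32.5953°

-45.8553°, -32.5953°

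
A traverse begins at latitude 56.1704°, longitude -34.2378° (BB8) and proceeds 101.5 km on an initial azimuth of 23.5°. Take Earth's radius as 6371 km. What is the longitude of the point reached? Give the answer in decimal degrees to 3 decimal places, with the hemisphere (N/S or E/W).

33.569°W

δ = d/R = 101.5/6371 = 0.015932 rad
φ₂ = arcsin(sin φ₁ cos δ + cos φ₁ sin δ cos θ)
   = arcsin(0.83070·0.99987 + 0.55672·0.01593·0.91706) = 57.00573°
λ₂ = λ₁ + atan2(sin θ sin δ cos φ₁, cos δ − sin φ₁ sin φ₂) = -33.56941°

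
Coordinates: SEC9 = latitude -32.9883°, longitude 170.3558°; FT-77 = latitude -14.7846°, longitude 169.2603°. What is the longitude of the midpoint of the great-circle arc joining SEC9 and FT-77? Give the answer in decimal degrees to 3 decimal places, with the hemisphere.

169.769°E

Bx = cos φ₂ cos Δλ = 0.966715,  By = cos φ₂ sin Δλ = -0.018486
φₘ = atan2(sin φ₁ + sin φ₂, √((cos φ₁ + Bx)² + By²)) = -23.88741°
λₘ = λ₁ + atan2(By, cos φ₁ + Bx) = 169.76919°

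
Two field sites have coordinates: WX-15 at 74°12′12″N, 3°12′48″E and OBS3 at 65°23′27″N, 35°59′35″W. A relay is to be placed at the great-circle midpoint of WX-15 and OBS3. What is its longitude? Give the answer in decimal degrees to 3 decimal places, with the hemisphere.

WX-15: φ = +74.20333°, λ = +3.21333°
OBS3: φ = +65.39083°, λ = -35.99306°
Bx = cos φ₂ cos Δλ = 0.322678,  By = cos φ₂ sin Δλ = -0.263230
φₘ = atan2(sin φ₁ + sin φ₂, √((cos φ₁ + Bx)² + By²)) = 70.83153°
λₘ = λ₁ + atan2(By, cos φ₁ + Bx) = -20.65488°

20.655°W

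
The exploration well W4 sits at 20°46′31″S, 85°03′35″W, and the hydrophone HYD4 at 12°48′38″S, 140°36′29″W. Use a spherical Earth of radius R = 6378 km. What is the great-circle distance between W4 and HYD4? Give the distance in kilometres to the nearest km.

5959 km

W4: φ = -20.77528°, λ = -85.05972°
HYD4: φ = -12.81056°, λ = -140.60806°
Δφ = 7.9647°,  Δλ = -55.5483°
a = sin²(Δφ/2) + cos φ₁ cos φ₂ sin²(Δλ/2) = 0.202795
c = 2·arcsin(√a) = 0.934265 rad = 53.5294°
d = R·c = 6378 × 0.934265 = 5958.7 km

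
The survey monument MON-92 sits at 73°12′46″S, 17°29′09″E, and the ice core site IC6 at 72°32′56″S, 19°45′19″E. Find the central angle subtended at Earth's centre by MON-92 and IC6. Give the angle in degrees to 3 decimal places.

0.942°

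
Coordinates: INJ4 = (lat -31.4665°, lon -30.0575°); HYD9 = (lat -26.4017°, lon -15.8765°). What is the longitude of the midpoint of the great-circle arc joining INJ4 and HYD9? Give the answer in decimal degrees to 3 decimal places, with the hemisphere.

Bx = cos φ₂ cos Δλ = 0.868404,  By = cos φ₂ sin Δλ = 0.219434
φₘ = atan2(sin φ₁ + sin φ₂, √((cos φ₁ + Bx)² + By²)) = -29.12061°
λₘ = λ₁ + atan2(By, cos φ₁ + Bx) = -22.79275°

22.793°W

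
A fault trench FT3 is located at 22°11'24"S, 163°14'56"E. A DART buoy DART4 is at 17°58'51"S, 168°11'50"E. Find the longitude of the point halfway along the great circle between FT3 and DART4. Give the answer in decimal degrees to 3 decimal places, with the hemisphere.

165.756°E

FT3: φ = -22.19000°, λ = +163.24889°
DART4: φ = -17.98083°, λ = +168.19722°
Bx = cos φ₂ cos Δλ = 0.947615,  By = cos φ₂ sin Δλ = 0.082045
φₘ = atan2(sin φ₁ + sin φ₂, √((cos φ₁ + Bx)² + By²)) = -20.10265°
λₘ = λ₁ + atan2(By, cos φ₁ + Bx) = 165.75632°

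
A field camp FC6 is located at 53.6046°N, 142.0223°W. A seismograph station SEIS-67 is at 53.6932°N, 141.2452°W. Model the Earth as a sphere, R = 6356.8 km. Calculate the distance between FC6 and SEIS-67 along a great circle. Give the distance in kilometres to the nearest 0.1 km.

Δφ = 0.0886°,  Δλ = 0.7771°
a = sin²(Δφ/2) + cos φ₁ cos φ₂ sin²(Δλ/2) = 0.000017
c = 2·arcsin(√a) = 0.008187 rad = 0.4691°
d = R·c = 6356.8 × 0.008187 = 52.0 km

52.0 km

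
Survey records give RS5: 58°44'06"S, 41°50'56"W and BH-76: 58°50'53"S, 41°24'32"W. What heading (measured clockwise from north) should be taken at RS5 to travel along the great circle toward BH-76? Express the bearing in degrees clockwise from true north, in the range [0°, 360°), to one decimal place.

116.6°

RS5: φ = -58.73500°, λ = -41.84889°
BH-76: φ = -58.84806°, λ = -41.40889°
Δλ = 0.4400°
y = sin Δλ · cos φ₂ = 0.003973
x = cos φ₁ sin φ₂ − sin φ₁ cos φ₂ cos Δλ = -0.001986
θ = atan2(y, x) = 116.5642° → 116.5642° (mod 360°)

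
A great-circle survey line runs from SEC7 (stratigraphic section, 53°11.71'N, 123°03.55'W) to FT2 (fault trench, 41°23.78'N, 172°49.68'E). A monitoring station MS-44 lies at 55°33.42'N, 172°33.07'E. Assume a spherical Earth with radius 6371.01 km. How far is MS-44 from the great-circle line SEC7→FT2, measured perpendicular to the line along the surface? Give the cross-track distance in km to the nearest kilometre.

1240 km

SEC7: φ = +53.19517°, λ = -123.05917°
FT2: φ = +41.39633°, λ = +172.82800°
MS-44: φ = +55.55700°, λ = +172.55117°
δ₁₃ = central angle SEC7→MS-44 = 0.632123 rad  (haversine)
θ₁₃ = bearing SEC7→MS-44 = 300.324°,  θ₁₂ = bearing SEC7→FT2 = 281.224°
dₓₜ = R·arcsin(sin δ₁₃ · sin(θ₁₃ − θ₁₂)) = 6371.01·arcsin(0.59086·sin(19.100°)) = 1239.592 km
|dₓₜ| = 1239.592 km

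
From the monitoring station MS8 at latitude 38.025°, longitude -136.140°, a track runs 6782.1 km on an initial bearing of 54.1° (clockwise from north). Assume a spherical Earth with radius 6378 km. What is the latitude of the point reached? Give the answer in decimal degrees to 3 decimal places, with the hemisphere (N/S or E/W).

44.672°N

δ = d/R = 6782.1/6378 = 1.063358 rad
φ₂ = arcsin(sin φ₁ cos δ + cos φ₁ sin δ cos θ)
   = arcsin(0.61601·0.48594 + 0.78774·0.87399·0.58637) = 44.67200°
λ₂ = λ₁ + atan2(sin θ sin δ cos φ₁, cos δ − sin φ₁ sin φ₂) = -51.55434°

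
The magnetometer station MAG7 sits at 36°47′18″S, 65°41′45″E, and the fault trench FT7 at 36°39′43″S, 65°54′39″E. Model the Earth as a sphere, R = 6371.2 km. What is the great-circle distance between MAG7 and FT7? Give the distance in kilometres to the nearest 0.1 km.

23.8 km

MAG7: φ = -36.78833°, λ = +65.69583°
FT7: φ = -36.66194°, λ = +65.91083°
Δφ = 0.1264°,  Δλ = 0.2150°
a = sin²(Δφ/2) + cos φ₁ cos φ₂ sin²(Δλ/2) = 0.000003
c = 2·arcsin(√a) = 0.003730 rad = 0.2137°
d = R·c = 6371.2 × 0.003730 = 23.8 km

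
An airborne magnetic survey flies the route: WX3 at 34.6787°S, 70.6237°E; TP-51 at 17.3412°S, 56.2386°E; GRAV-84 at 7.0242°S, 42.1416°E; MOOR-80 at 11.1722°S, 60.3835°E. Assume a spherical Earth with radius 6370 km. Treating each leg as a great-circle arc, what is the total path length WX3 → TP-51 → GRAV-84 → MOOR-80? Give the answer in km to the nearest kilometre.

6364 km

WX3→TP-51: c = 0.376505 rad, d = 2398.34 km
TP-51→GRAV-84: c = 0.300119 rad, d = 1911.76 km
GRAV-84→MOOR-80: c = 0.322499 rad, d = 2054.32 km
Total = 2398.34 + 1911.76 + 2054.32 = 6364.42 km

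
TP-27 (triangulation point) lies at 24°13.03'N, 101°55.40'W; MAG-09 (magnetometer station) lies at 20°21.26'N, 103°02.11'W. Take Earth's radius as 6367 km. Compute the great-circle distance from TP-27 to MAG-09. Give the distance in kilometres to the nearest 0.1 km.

444.2 km

TP-27: φ = +24.21717°, λ = -101.92333°
MAG-09: φ = +20.35433°, λ = -103.03517°
Δφ = -3.8628°,  Δλ = -1.1118°
a = sin²(Δφ/2) + cos φ₁ cos φ₂ sin²(Δλ/2) = 0.001216
c = 2·arcsin(√a) = 0.069768 rad = 3.9974°
d = R·c = 6367 × 0.069768 = 444.2 km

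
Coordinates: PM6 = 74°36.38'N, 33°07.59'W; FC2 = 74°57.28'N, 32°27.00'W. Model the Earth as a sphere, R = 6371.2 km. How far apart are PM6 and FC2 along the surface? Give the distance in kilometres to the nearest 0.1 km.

43.5 km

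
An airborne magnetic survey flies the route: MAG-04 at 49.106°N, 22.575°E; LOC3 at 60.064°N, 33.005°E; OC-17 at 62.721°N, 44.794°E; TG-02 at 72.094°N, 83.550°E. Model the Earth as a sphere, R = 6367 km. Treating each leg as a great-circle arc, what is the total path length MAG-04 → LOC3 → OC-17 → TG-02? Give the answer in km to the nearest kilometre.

3983 km

MAG-04→LOC3: c = 0.217830 rad, d = 1386.92 km
LOC3→OC-17: c = 0.108677 rad, d = 691.94 km
OC-17→TG-02: c = 0.299031 rad, d = 1903.93 km
Total = 1386.92 + 691.94 + 1903.93 = 3982.80 km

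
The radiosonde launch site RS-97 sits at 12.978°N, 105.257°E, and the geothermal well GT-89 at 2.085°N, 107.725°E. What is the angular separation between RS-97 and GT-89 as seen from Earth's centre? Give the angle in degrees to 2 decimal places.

Δφ = -10.8930°,  Δλ = 2.4680°
a = sin²(Δφ/2) + cos φ₁ cos φ₂ sin²(Δλ/2) = 0.009461
c = 2·arcsin(√a) = 0.194841 rad = 11.1635°

11.16°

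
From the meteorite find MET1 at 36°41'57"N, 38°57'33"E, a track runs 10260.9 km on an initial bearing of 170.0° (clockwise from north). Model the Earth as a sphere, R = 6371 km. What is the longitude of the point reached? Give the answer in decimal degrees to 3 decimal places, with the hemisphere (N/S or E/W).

56.285°E

MET1: φ = +36.69917°, λ = +38.95917°
δ = d/R = 10260.9/6371 = 1.610563 rad
φ₂ = arcsin(sin φ₁ cos δ + cos φ₁ sin δ cos θ)
   = arcsin(0.59761·-0.03976 + 0.80178·0.99921·-0.98481) = -54.36434°
λ₂ = λ₁ + atan2(sin θ sin δ cos φ₁, cos δ − sin φ₁ sin φ₂) = 56.28509°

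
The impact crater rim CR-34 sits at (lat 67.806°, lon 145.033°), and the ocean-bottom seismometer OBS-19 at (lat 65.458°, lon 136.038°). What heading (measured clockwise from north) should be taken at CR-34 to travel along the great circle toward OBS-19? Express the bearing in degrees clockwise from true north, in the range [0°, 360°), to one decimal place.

240.8°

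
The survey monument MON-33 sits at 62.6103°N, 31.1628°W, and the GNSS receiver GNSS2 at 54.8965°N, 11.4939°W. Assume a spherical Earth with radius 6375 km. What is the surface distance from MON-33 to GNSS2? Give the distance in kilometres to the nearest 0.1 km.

Δφ = -7.7138°,  Δλ = 19.6689°
a = sin²(Δφ/2) + cos φ₁ cos φ₂ sin²(Δλ/2) = 0.012242
c = 2·arcsin(√a) = 0.221744 rad = 12.7050°
d = R·c = 6375 × 0.221744 = 1413.6 km

1413.6 km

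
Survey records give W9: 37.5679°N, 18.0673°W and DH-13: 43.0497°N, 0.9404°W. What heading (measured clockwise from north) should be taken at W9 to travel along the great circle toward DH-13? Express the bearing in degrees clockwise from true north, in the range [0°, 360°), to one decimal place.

Δλ = 17.1269°
y = sin Δλ · cos φ₂ = 0.215201
x = cos φ₁ sin φ₂ − sin φ₁ cos φ₂ cos Δλ = 0.115287
θ = atan2(y, x) = 61.8212° → 61.8212° (mod 360°)

61.8°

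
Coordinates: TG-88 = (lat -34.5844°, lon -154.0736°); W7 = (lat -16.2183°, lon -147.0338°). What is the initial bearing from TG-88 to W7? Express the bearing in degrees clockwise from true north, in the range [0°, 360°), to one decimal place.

20.7°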